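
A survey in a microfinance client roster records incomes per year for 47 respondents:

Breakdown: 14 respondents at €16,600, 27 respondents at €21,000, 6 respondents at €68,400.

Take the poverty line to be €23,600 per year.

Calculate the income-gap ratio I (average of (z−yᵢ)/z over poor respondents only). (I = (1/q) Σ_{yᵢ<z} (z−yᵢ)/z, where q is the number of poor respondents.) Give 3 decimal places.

Incomes under z: 14×€16,600, 27×€21,000 (q = 41 of N = 47).
Shortfall ratios (z−y)/z: 0.2966 (×14), 0.1102 (×27); sum = 7.127119.
The income-gap ratio divides by q (the poor only): 7.127119 / 41 = 0.174.

0.174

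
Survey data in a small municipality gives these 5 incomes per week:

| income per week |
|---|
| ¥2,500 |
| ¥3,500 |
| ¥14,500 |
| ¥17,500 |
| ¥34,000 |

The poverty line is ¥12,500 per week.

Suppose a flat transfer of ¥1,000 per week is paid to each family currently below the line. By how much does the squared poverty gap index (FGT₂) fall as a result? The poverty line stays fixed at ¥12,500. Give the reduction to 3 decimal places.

0.046

Before: below the line — ¥2,500, ¥3,500; squared poverty gap index (FGT₂) = 0.23168.
After the ¥1,000 transfer: below the line — ¥3,500, ¥4,500; squared poverty gap index (FGT₂) = 0.18560.
Reduction = 0.23168 − 0.18560 = 0.046.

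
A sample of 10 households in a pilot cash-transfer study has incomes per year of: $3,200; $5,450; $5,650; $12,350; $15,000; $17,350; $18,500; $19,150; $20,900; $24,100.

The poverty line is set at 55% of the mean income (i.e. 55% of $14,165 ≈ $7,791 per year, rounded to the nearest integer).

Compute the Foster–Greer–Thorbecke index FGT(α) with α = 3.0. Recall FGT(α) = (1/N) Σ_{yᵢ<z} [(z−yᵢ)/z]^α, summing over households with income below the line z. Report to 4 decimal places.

Below z: $3,200, $5,450, $5,650 (q = 3 of N = 10).
Shortfall ratios: (7791−3200)/7791 = 0.5893; (7791−5450)/7791 = 0.3005; (7791−5650)/7791 = 0.2748.
Raised to α = 3.0: 0.20462; 0.02713; 0.02075.
Sum = 0.252498; FGT(3.0) = 0.252498 / 10 = 0.0252.

0.0252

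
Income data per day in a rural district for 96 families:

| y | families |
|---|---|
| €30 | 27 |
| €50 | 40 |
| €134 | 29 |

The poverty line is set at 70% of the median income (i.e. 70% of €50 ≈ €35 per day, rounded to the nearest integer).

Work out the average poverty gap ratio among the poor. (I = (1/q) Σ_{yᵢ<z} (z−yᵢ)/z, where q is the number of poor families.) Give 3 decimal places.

0.143

Incomes under z: 27×€30 (q = 27 of N = 96).
Relative gaps: 0.1429 (×27); sum = 3.857143.
I averages over the q = 27 poor units only: 3.857143 / 27 = 0.143.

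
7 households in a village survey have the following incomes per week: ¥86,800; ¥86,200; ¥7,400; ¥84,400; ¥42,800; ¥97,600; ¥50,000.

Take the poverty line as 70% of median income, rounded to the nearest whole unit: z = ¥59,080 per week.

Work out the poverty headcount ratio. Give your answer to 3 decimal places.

0.429

3 of the 7 households have income below ¥59,080.
H = 3/7 = 0.429.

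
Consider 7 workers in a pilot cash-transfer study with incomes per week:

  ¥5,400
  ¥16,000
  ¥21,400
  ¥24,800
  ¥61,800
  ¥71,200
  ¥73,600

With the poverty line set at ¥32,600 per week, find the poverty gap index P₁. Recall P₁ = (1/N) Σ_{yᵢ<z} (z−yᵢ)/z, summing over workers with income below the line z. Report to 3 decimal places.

0.275

Below z: ¥5,400, ¥16,000, ¥21,400, ¥24,800 (q = 4 of N = 7).
Shortfall ratios: (32600−5400)/32600 = 0.8344; (32600−16000)/32600 = 0.5092; (32600−21400)/32600 = 0.3436; (32600−24800)/32600 = 0.2393.
Sum of shortfalls = 1.926380; P₁ averages over all N: 1.926380 / 7 = 0.275.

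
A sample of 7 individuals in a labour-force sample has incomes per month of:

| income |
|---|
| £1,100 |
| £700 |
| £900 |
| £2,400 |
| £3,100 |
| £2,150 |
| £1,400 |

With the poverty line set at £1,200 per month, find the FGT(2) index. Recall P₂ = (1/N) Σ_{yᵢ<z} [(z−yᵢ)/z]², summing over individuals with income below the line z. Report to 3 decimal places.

0.035

Below z: £700, £900, £1,100 (q = 3 of N = 7).
Relative gaps: (1200−700)/1200 = 0.4167; (1200−900)/1200 = 0.2500; (1200−1100)/1200 = 0.0833.
Squared: 0.1736; 0.0625; 0.0069.
Sum = 0.243056; P₂ = 0.243056 / 7 = 0.035.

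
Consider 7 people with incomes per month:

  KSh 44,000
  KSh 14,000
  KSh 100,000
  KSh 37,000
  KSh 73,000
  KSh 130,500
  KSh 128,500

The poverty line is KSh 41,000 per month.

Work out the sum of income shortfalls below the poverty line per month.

KSh 31,000

Below the line: KSh 14,000, KSh 37,000 (q = 2 of N = 7).
Individual gaps: 41000−14000 = 27000; 41000−37000 = 4000.
Aggregate gap = KSh 31,000.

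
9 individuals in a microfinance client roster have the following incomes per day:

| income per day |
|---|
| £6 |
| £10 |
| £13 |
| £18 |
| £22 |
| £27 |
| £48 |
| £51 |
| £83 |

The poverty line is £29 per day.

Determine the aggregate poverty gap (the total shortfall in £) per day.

Incomes under z: £6, £10, £13, £18, £22, £27 (q = 6 of N = 9).
Individual gaps: 29−6 = 23; 29−10 = 19; 29−13 = 16; 29−18 = 11; 29−22 = 7; 29−27 = 2.
Aggregate gap = £78.

£78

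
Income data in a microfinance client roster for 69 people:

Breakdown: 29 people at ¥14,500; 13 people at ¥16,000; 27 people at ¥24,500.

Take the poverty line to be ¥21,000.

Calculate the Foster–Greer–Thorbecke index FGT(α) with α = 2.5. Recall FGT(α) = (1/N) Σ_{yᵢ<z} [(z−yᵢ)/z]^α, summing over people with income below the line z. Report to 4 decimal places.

Below the line: 29×¥14,500, 13×¥16,000 (q = 42 of N = 69).
Relative gaps: (21000−14500)/21000 = 0.3095 (×29); (21000−16000)/21000 = 0.2381 (×13).
Raised to α = 2.5: 0.05330 (×29); 0.02766 (×13).
Sum = 1.905329; FGT(2.5) = 1.905329 / 69 = 0.0276.

0.0276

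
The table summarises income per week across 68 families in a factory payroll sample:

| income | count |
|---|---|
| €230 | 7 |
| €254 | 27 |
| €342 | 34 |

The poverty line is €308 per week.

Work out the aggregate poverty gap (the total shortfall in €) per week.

Below the line: 7×€230, 27×€254 (q = 34 of N = 68).
Individual gaps: 7×(308−230) = 546; 27×(308−254) = 1458.
Aggregate gap = €2,004.

€2,004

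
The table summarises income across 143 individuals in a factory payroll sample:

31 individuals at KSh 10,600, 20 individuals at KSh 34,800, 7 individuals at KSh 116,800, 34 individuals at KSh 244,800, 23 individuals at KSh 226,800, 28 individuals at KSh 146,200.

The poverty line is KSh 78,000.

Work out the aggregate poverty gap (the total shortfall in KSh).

KSh 2,953,400

Poor units: 31×KSh 10,600, 20×KSh 34,800 (q = 51 of N = 143).
Individual gaps: 31×(78000−10600) = 2089400; 20×(78000−34800) = 864000.
Aggregate gap = KSh 2,953,400.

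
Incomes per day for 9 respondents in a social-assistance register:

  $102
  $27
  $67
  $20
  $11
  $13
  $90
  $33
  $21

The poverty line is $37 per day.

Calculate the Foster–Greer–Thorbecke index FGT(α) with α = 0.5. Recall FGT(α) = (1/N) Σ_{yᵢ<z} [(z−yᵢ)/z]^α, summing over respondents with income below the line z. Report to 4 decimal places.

Below the line: $11, $13, $20, $21, $27, $33 (q = 6 of N = 9).
Relative gaps: (37−11)/37 = 0.7027; (37−13)/37 = 0.6486; (37−20)/37 = 0.4595; (37−21)/37 = 0.4324; (37−27)/37 = 0.2703; (37−33)/37 = 0.1081.
Raised to α = 0.5: 0.83827; 0.80539; 0.67783; 0.65760; 0.51988; 0.32880.
Sum = 3.827764; FGT(0.5) = 3.827764 / 9 = 0.4253.

0.4253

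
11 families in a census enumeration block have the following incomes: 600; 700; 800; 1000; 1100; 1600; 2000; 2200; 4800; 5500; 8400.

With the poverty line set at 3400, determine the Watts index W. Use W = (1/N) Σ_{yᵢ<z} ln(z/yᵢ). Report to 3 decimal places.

Below z: 600, 700, 800, 1000, 1100, 1600, 2000, 2200 (q = 8 of N = 11).
Log gaps: ln(3400/600) = 1.7346; ln(3400/700) = 1.5805; ln(3400/800) = 1.4469; ln(3400/1000) = 1.2238; ln(3400/1100) = 1.1285; ln(3400/1600) = 0.7538; ln(3400/2000) = 0.5306; ln(3400/2200) = 0.4353.
W = 8.833929 / 11 = 0.803.

0.803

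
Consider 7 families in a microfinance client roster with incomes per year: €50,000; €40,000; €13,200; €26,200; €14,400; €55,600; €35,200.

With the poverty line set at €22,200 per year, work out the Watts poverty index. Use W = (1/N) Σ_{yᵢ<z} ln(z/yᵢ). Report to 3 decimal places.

0.136

Below the line: €13,200, €14,400 (q = 2 of N = 7).
Log shortfalls: ln(22200/13200) = 0.5199; ln(22200/14400) = 0.4329.
W = 0.952740 / 7 = 0.136.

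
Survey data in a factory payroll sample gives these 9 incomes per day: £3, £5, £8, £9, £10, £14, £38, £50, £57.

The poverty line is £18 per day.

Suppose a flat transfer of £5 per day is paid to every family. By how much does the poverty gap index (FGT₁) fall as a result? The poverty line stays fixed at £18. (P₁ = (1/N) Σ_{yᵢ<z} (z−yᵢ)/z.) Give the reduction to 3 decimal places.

0.179

Before: below the line — £3, £5, £8, £9, £10, £14; poverty gap index (FGT₁) = 0.36420.
After the £5 transfer: below the line — £8, £10, £13, £14, £15; poverty gap index (FGT₁) = 0.18519.
Reduction = 0.36420 − 0.18519 = 0.179.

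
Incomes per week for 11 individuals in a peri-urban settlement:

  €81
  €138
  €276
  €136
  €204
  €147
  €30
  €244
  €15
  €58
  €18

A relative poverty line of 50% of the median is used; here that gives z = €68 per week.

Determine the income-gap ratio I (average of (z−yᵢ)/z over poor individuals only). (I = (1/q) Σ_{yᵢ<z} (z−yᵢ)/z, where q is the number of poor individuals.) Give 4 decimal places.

Incomes under z: €15, €18, €30, €58 (q = 4 of N = 11).
Relative gaps: 0.7794, 0.7353, 0.5588, 0.1471; sum = 2.220588.
The income-gap ratio divides by q (the poor only): 2.220588 / 4 = 0.5551.

0.5551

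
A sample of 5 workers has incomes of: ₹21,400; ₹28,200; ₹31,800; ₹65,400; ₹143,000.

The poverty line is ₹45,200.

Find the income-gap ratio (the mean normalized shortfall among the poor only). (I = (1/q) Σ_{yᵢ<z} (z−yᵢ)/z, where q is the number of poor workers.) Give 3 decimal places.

0.400

Incomes under z: ₹21,400, ₹28,200, ₹31,800 (q = 3 of N = 5).
Shortfall ratios (z−y)/z: 0.5265, 0.3761, 0.2965; sum = 1.199115.
The income-gap ratio divides by q (the poor only): 1.199115 / 3 = 0.400.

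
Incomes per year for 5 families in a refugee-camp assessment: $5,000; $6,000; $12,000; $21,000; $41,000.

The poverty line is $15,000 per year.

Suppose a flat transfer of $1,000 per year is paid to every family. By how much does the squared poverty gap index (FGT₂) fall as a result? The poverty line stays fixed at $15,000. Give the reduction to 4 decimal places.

0.0364

Before: below the line — $5,000, $6,000, $12,000; squared poverty gap index (FGT₂) = 0.168889.
After the $1,000 transfer: below the line — $6,000, $7,000, $13,000; squared poverty gap index (FGT₂) = 0.132444.
Reduction = 0.168889 − 0.132444 = 0.0364.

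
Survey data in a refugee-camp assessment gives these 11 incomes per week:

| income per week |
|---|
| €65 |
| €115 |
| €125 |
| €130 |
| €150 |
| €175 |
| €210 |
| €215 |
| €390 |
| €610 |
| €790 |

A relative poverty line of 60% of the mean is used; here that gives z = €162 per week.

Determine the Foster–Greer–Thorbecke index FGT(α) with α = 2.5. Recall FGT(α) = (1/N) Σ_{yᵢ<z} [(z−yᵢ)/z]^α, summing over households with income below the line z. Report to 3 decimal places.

Below z: €65, €115, €125, €130, €150 (q = 5 of N = 11).
Relative gaps: (162−65)/162 = 0.5988; (162−115)/162 = 0.2901; (162−125)/162 = 0.2284; (162−130)/162 = 0.1975; (162−150)/162 = 0.0741.
Raised to α = 2.5: 0.27742; 0.04534; 0.02493; 0.01734; 0.00149.
Sum = 0.366525; FGT(2.5) = 0.366525 / 11 = 0.033.

0.033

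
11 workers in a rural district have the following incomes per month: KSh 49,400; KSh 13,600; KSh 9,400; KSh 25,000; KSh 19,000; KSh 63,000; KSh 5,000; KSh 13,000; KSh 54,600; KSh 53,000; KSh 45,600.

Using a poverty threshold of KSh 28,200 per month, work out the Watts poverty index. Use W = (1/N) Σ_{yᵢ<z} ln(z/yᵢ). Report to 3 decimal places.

Below z: KSh 5,000, KSh 9,400, KSh 13,000, KSh 13,600, KSh 19,000, KSh 25,000 (q = 6 of N = 11).
Log shortfalls: ln(28200/5000) = 1.7299; ln(28200/9400) = 1.0986; ln(28200/13000) = 0.7744; ln(28200/13600) = 0.7293; ln(28200/19000) = 0.3949; ln(28200/25000) = 0.1204.
W = 4.847450 / 11 = 0.441.

0.441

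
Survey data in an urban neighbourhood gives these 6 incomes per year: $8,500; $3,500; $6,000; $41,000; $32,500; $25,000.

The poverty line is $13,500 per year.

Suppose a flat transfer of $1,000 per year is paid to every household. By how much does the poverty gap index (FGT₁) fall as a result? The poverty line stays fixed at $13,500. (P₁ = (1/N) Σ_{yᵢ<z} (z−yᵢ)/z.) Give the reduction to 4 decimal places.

0.0370

Before: below the line — $3,500, $6,000, $8,500; poverty gap index (FGT₁) = 0.277778.
After the $1,000 transfer: below the line — $4,500, $7,000, $9,500; poverty gap index (FGT₁) = 0.240741.
Reduction = 0.277778 − 0.240741 = 0.0370.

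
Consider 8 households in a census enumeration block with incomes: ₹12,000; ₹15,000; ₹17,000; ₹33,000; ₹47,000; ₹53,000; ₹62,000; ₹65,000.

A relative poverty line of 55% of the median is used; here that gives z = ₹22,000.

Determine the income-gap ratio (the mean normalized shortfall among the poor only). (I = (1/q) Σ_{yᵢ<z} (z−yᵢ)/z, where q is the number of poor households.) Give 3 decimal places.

0.333

Poor units: ₹12,000, ₹15,000, ₹17,000 (q = 3 of N = 8).
Shortfall ratios (z−y)/z: 0.4545, 0.3182, 0.2273; sum = 1.000000.
I averages over the q = 3 poor units only: 1.000000 / 3 = 0.333.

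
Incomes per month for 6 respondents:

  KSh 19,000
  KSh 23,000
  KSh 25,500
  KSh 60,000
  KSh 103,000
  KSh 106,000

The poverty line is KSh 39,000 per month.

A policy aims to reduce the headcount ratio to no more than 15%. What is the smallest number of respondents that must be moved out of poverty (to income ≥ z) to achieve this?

3

3 of the 6 respondents are poor, so H = 3/6 = 0.500.
A headcount ratio of at most 15% allows at most ⌊0.15 × 6⌋ = 0 poor respondents.
So at least 3 − 0 = 3 must be lifted.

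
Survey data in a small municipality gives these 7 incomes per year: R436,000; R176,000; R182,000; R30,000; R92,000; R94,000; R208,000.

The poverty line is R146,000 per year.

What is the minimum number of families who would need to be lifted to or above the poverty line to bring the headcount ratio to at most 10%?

3

Currently q = 3 of N = 7 are below the line (H = 0.429).
A headcount ratio of at most 10% allows at most ⌊0.10 × 7⌋ = 0 poor families.
So at least 3 − 0 = 3 must be lifted.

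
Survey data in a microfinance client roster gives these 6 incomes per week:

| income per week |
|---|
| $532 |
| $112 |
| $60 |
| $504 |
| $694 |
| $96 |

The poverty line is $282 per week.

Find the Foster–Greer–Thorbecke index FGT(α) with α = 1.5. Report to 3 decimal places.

Incomes under z: $60, $96, $112 (q = 3 of N = 6).
Shortfall ratios: (282−60)/282 = 0.7872; (282−96)/282 = 0.6596; (282−112)/282 = 0.6028.
Raised to α = 1.5: 0.69848; 0.53567; 0.46806.
Sum = 1.702209; FGT(1.5) = 1.702209 / 6 = 0.284.

0.284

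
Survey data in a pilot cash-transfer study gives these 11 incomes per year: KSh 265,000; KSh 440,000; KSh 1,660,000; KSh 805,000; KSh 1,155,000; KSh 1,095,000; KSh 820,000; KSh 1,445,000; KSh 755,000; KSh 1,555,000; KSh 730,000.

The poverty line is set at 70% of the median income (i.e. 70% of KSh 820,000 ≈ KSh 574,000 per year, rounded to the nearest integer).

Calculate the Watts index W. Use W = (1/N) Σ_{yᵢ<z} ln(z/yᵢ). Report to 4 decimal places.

Below the line: KSh 265,000, KSh 440,000 (q = 2 of N = 11).
ln(z/y) terms: ln(574000/265000) = 0.7729; ln(574000/440000) = 0.2659.
W = 1.038754 / 11 = 0.0944.

0.0944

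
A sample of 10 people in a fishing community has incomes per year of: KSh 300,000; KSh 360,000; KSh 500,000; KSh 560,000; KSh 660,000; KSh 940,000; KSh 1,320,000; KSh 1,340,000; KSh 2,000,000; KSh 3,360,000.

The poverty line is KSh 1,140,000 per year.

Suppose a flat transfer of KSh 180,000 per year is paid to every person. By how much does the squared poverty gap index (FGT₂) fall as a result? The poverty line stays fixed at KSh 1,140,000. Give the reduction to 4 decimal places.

Before: below the line — KSh 300,000, KSh 360,000, KSh 500,000, KSh 560,000, KSh 660,000, KSh 940,000; squared poverty gap index (FGT₂) = 0.179317.
After the KSh 180,000 transfer: below the line — KSh 480,000, KSh 540,000, KSh 680,000, KSh 740,000, KSh 840,000, KSh 1,120,000; squared poverty gap index (FGT₂) = 0.096768.
Reduction = 0.179317 − 0.096768 = 0.0825.

0.0825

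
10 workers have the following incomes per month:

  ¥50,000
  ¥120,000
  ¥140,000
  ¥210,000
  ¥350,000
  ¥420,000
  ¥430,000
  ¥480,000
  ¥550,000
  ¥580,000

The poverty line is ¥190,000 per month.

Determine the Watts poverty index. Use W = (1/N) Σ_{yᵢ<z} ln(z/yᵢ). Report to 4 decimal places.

0.2100

Poor units: ¥50,000, ¥120,000, ¥140,000 (q = 3 of N = 10).
ln(z/y) terms: ln(190000/50000) = 1.3350; ln(190000/120000) = 0.4595; ln(190000/140000) = 0.3054.
W = 2.099915 / 10 = 0.2100.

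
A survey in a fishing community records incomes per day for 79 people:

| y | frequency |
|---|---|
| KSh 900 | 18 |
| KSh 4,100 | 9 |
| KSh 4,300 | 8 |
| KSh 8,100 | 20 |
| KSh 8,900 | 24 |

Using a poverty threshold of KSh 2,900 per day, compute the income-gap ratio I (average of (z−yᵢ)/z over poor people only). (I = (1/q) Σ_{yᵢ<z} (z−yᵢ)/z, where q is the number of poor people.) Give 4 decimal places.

Incomes under z: 18×KSh 900 (q = 18 of N = 79).
Relative gaps: 0.6897 (×18); sum = 12.413793.
The income-gap ratio divides by q (the poor only): 12.413793 / 18 = 0.6897.

0.6897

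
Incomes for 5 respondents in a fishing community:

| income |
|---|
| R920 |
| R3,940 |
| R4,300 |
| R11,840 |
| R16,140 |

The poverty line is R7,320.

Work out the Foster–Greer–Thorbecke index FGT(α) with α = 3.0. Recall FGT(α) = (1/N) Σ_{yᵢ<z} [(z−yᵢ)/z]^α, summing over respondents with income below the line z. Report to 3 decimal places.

0.167

Incomes under z: R920, R3,940, R4,300 (q = 3 of N = 5).
Relative gaps: (7320−920)/7320 = 0.8743; (7320−3940)/7320 = 0.4617; (7320−4300)/7320 = 0.4126.
Raised to α = 3.0: 0.66835; 0.09845; 0.07022.
Sum = 0.837029; FGT(3.0) = 0.837029 / 5 = 0.167.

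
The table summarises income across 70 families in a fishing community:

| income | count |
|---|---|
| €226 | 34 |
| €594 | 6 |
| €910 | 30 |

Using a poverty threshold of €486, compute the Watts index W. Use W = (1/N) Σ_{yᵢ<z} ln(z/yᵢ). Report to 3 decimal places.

0.372

Incomes under z: 34×€226 (q = 34 of N = 70).
Log shortfalls: ln(486/226) = 0.7657 (×34).
W = 26.032903 / 70 = 0.372.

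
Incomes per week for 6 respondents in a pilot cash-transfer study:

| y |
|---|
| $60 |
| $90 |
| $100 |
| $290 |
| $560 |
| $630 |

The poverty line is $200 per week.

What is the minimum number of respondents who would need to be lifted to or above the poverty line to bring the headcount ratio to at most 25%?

3 of the 6 respondents are poor, so H = 3/6 = 0.500.
A headcount ratio of at most 25% allows at most ⌊0.25 × 6⌋ = 1 poor respondents.
So at least 3 − 1 = 2 must be lifted.

2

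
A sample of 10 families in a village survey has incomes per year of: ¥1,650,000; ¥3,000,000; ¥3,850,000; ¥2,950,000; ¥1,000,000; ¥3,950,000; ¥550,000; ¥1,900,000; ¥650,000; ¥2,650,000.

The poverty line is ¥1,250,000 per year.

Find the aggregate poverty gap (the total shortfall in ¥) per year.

Below the line: ¥550,000, ¥650,000, ¥1,000,000 (q = 3 of N = 10).
Individual gaps: 1250000−550000 = 700000; 1250000−650000 = 600000; 1250000−1000000 = 250000.
Aggregate gap = ¥1,550,000.

¥1,550,000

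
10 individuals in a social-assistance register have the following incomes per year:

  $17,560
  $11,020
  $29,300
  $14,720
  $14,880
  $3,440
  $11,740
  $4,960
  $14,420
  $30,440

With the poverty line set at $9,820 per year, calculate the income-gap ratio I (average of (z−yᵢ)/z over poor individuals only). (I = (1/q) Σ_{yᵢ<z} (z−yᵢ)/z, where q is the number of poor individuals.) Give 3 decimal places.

Below z: $3,440, $4,960 (q = 2 of N = 10).
Shortfall ratios (z−y)/z: 0.6497, 0.4949; sum = 1.144603.
The income-gap ratio divides by q (the poor only): 1.144603 / 2 = 0.572.

0.572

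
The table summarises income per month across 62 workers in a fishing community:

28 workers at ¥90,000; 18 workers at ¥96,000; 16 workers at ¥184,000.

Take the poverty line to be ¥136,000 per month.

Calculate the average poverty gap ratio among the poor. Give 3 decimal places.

Below the line: 28×¥90,000, 18×¥96,000 (q = 46 of N = 62).
Relative gaps: 0.3382 (×28), 0.2941 (×18); sum = 14.764706.
The income-gap ratio divides by q (the poor only): 14.764706 / 46 = 0.321.

0.321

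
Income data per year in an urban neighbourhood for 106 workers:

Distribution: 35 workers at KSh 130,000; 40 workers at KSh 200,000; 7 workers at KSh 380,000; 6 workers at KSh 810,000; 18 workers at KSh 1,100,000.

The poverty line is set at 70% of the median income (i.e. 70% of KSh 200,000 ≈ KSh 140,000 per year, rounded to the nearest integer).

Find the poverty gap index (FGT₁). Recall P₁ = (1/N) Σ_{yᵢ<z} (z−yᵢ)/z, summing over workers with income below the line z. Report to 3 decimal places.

0.024

Below z: 35×KSh 130,000 (q = 35 of N = 106).
Relative gaps: (140000−130000)/140000 = 0.0714 (×35).
Sum of shortfalls = 2.500000; P₁ averages over all N: 2.500000 / 106 = 0.024.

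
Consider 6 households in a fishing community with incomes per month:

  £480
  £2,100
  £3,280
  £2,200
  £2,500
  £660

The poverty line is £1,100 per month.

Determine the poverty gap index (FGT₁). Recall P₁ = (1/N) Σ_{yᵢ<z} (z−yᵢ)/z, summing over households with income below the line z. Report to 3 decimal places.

0.161

Incomes under z: £480, £660 (q = 2 of N = 6).
Relative gaps: (1100−480)/1100 = 0.5636; (1100−660)/1100 = 0.4000.
Σ = 0.963636. Dividing by the full population N = 6 gives P₁ = 0.161.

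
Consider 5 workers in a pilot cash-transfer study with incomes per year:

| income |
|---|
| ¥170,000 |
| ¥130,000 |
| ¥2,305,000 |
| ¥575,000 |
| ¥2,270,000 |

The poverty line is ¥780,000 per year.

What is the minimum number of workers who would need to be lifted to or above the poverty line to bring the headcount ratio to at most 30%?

2

3 of the 5 workers are poor, so H = 3/5 = 0.600.
A headcount ratio of at most 30% allows at most ⌊0.30 × 5⌋ = 1 poor workers.
So at least 3 − 1 = 2 must be lifted.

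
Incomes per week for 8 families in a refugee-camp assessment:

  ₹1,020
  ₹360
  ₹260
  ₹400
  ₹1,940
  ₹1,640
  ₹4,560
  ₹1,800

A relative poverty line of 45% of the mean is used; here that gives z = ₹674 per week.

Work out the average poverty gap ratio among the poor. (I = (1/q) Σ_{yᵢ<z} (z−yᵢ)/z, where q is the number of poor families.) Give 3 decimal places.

Below the line: ₹260, ₹360, ₹400 (q = 3 of N = 8).
Shortfall ratios (z−y)/z: 0.6142, 0.4659, 0.4065; sum = 1.486647.
I averages over the q = 3 poor units only: 1.486647 / 3 = 0.496.

0.496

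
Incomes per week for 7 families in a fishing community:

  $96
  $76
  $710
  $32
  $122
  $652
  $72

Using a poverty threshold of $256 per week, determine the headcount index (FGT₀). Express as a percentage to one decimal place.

71.4%

5 of the 7 families have income below $256.
H = 5/7 = 71.4%.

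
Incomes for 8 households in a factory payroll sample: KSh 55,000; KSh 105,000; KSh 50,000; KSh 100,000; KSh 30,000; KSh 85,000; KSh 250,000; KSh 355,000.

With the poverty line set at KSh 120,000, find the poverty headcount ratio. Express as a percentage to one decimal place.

75.0%

6 of the 8 households have income below KSh 120,000.
H = 6/8 = 75.0%.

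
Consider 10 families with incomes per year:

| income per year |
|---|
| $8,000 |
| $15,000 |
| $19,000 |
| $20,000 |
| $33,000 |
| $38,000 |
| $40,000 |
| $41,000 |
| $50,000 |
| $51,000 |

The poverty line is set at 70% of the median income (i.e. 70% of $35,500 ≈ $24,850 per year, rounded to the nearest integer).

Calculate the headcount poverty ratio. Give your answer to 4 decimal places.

0.4000

4 of the 10 families have income below $24,850.
H = 4/10 = 0.4000.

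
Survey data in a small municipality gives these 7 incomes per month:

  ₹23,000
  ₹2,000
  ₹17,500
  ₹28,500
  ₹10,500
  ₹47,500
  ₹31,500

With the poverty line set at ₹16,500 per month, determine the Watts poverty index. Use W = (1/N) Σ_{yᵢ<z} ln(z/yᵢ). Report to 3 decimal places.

Below z: ₹2,000, ₹10,500 (q = 2 of N = 7).
ln(z/y) terms: ln(16500/2000) = 2.1102; ln(16500/10500) = 0.4520.
W = 2.562198 / 7 = 0.366.

0.366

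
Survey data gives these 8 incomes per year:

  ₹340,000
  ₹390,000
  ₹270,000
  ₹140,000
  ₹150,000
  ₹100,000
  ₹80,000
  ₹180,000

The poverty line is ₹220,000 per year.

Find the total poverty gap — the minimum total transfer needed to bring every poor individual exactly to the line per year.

₹450,000

Below z: ₹80,000, ₹100,000, ₹140,000, ₹150,000, ₹180,000 (q = 5 of N = 8).
Individual gaps: 220000−80000 = 140000; 220000−100000 = 120000; 220000−140000 = 80000; 220000−150000 = 70000; 220000−180000 = 40000.
Aggregate gap = ₹450,000.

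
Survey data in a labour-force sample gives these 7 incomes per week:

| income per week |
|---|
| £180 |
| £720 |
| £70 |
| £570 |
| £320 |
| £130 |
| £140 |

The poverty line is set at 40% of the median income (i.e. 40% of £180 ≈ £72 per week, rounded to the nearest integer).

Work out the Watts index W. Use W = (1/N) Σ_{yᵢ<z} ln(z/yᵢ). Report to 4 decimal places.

Poor units: £70 (q = 1 of N = 7).
Log gaps: ln(72/70) = 0.0282.
W = 0.028171 / 7 = 0.0040.

0.0040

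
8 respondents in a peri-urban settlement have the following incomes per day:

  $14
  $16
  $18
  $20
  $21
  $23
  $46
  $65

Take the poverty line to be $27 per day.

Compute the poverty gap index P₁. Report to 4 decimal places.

Below z: $14, $16, $18, $20, $21, $23 (q = 6 of N = 8).
Normalized shortfalls: (27−14)/27 = 0.4815; (27−16)/27 = 0.4074; (27−18)/27 = 0.3333; (27−20)/27 = 0.2593; (27−21)/27 = 0.2222; (27−23)/27 = 0.1481.
Σ = 1.851852. Dividing by the full population N = 8 gives P₁ = 0.2315.

0.2315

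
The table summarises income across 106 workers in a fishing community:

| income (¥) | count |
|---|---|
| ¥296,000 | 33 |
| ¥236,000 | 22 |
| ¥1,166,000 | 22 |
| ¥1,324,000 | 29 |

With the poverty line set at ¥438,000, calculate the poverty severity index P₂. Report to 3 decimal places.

Incomes under z: 22×¥236,000, 33×¥296,000 (q = 55 of N = 106).
Shortfall ratios: (438000−236000)/438000 = 0.4612 (×22); (438000−296000)/438000 = 0.3242 (×33).
Squared: 0.2127 (×22); 0.1051 (×33).
Sum = 8.147766; P₂ = 8.147766 / 106 = 0.077.

0.077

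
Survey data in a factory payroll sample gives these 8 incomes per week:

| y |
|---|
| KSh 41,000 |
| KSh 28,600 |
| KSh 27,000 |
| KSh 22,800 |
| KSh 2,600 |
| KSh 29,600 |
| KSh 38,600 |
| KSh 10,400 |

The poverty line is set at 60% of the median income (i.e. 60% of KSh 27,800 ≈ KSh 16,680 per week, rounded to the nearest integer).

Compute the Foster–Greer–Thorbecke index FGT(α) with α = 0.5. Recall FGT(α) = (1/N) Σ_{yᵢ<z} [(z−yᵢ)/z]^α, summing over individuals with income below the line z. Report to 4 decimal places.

Below the line: KSh 2,600, KSh 10,400 (q = 2 of N = 8).
Gap ratios (z−y)/z: (16680−2600)/16680 = 0.8441; (16680−10400)/16680 = 0.3765.
Raised to α = 0.5: 0.91876; 0.61359.
Sum = 1.532358; FGT(0.5) = 1.532358 / 8 = 0.1915.

0.1915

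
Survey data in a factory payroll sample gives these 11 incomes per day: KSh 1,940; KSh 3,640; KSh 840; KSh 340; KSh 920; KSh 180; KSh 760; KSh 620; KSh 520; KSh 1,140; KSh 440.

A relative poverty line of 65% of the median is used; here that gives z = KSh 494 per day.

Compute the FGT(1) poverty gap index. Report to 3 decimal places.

Poor units: KSh 180, KSh 340, KSh 440 (q = 3 of N = 11).
Shortfall ratios: (494−180)/494 = 0.6356; (494−340)/494 = 0.3117; (494−440)/494 = 0.1093.
Sum of shortfalls = 1.056680; P₁ averages over all N: 1.056680 / 11 = 0.096.

0.096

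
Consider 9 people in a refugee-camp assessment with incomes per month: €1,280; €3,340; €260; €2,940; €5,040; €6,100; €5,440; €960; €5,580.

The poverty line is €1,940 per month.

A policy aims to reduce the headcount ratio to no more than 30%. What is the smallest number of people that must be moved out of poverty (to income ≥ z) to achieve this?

Currently q = 3 of N = 9 are below the line (H = 0.333).
A headcount ratio of at most 30% allows at most ⌊0.30 × 9⌋ = 2 poor people.
So at least 3 − 2 = 1 must be lifted.

1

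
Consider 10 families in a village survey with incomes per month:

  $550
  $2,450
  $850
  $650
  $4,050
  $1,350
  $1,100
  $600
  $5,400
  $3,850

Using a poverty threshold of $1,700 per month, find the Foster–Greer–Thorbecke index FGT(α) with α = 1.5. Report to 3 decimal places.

0.222

Poor units: $550, $600, $650, $850, $1,100, $1,350 (q = 6 of N = 10).
Relative gaps: (1700−550)/1700 = 0.6765; (1700−600)/1700 = 0.6471; (1700−650)/1700 = 0.6176; (1700−850)/1700 = 0.5000; (1700−1100)/1700 = 0.3529; (1700−1350)/1700 = 0.2059.
Raised to α = 1.5: 0.55638; 0.52049; 0.48541; 0.35355; 0.20968; 0.09342.
Sum = 2.218938; FGT(1.5) = 2.218938 / 10 = 0.222.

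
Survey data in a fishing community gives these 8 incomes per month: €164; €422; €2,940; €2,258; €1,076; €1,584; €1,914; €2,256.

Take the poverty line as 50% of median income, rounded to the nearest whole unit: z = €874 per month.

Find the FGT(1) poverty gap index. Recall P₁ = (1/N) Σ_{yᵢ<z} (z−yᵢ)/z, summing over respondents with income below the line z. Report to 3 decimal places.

Poor units: €164, €422 (q = 2 of N = 8).
Normalized shortfalls: (874−164)/874 = 0.8124; (874−422)/874 = 0.5172.
Sum of shortfalls = 1.329519; P₁ averages over all N: 1.329519 / 8 = 0.166.

0.166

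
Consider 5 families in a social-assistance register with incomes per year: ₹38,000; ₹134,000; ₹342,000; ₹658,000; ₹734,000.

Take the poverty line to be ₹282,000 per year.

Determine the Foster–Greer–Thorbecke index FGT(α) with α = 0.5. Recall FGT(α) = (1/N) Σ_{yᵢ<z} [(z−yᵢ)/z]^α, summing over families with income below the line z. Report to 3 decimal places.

0.331

Below the line: ₹38,000, ₹134,000 (q = 2 of N = 5).
Shortfall ratios: (282000−38000)/282000 = 0.8652; (282000−134000)/282000 = 0.5248.
Raised to α = 0.5: 0.93019; 0.72445.
Sum = 1.654634; FGT(0.5) = 1.654634 / 5 = 0.331.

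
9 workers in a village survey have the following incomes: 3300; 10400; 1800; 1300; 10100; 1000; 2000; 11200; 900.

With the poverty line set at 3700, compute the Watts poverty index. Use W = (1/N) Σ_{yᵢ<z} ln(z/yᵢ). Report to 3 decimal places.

0.580

Poor units: 900, 1000, 1300, 1800, 2000, 3300 (q = 6 of N = 9).
ln(z/y) terms: ln(3700/900) = 1.4137; ln(3700/1000) = 1.3083; ln(3700/1300) = 1.0460; ln(3700/1800) = 0.7205; ln(3700/2000) = 0.6152; ln(3700/3300) = 0.1144.
W = 5.218137 / 9 = 0.580.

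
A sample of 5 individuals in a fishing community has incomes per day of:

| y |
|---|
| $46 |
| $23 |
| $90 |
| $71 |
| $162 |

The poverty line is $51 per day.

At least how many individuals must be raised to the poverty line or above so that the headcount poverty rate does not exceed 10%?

2

Currently q = 2 of N = 5 are below the line (H = 0.400).
A headcount ratio of at most 10% allows at most ⌊0.10 × 5⌋ = 0 poor individuals.
So at least 2 − 0 = 2 must be lifted.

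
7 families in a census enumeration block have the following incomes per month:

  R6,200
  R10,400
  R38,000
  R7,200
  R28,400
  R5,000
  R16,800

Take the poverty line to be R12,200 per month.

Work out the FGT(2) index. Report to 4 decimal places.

0.1114

Poor units: R5,000, R6,200, R7,200, R10,400 (q = 4 of N = 7).
Normalized shortfalls: (12200−5000)/12200 = 0.5902; (12200−6200)/12200 = 0.4918; (12200−7200)/12200 = 0.4098; (12200−10400)/12200 = 0.1475.
Squared: 0.3483; 0.2419; 0.1680; 0.0218.
Sum = 0.779898; P₂ = 0.779898 / 7 = 0.1114.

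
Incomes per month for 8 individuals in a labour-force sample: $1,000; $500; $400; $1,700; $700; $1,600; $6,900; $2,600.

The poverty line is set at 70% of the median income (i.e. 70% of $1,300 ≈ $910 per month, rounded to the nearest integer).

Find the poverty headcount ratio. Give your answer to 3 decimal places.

0.375

3 of the 8 individuals have income below $910.
H = 3/8 = 0.375.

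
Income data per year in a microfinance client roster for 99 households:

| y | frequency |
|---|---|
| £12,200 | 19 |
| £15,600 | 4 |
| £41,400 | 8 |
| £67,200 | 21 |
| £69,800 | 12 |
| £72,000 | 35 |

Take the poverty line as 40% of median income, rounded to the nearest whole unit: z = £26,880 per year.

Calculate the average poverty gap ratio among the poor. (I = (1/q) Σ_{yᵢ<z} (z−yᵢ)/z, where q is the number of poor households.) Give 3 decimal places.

Below z: 19×£12,200, 4×£15,600 (q = 23 of N = 99).
Relative gaps: 0.5461 (×19), 0.4196 (×4); sum = 12.055060.
The income-gap ratio divides by q (the poor only): 12.055060 / 23 = 0.524.

0.524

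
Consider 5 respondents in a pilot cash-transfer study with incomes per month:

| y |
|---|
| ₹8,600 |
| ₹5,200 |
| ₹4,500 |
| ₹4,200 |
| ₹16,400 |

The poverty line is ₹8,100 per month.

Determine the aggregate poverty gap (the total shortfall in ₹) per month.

₹10,400

Below z: ₹4,200, ₹4,500, ₹5,200 (q = 3 of N = 5).
Individual gaps: 8100−4200 = 3900; 8100−4500 = 3600; 8100−5200 = 2900.
Aggregate gap = ₹10,400.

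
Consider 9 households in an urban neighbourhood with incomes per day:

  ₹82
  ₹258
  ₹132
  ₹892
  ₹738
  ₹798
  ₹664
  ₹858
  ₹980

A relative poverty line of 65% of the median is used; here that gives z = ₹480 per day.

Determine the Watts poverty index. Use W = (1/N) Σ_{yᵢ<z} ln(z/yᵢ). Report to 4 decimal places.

0.4088

Below the line: ₹82, ₹132, ₹258 (q = 3 of N = 9).
Log shortfalls: ln(480/82) = 1.7671; ln(480/132) = 1.2910; ln(480/258) = 0.6208.
W = 3.678878 / 9 = 0.4088.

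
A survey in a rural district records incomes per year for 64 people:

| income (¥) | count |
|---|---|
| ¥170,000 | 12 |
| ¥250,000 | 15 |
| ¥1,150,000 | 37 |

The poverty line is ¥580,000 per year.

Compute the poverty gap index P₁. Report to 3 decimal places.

Below the line: 12×¥170,000, 15×¥250,000 (q = 27 of N = 64).
Normalized shortfalls: (580000−170000)/580000 = 0.7069 (×12); (580000−250000)/580000 = 0.5690 (×15).
Sum of shortfalls = 17.017241; P₁ averages over all N: 17.017241 / 64 = 0.266.

0.266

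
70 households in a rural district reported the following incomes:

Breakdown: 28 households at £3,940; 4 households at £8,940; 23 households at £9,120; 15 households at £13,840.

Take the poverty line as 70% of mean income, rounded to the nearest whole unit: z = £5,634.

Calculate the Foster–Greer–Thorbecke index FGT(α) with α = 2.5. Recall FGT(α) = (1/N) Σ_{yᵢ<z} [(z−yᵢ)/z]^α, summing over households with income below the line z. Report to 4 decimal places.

Below z: 28×£3,940 (q = 28 of N = 70).
Shortfall ratios: (5634−3940)/5634 = 0.3007 (×28).
Raised to α = 2.5: 0.04957 (×28).
Sum = 1.388032; FGT(2.5) = 1.388032 / 70 = 0.0198.

0.0198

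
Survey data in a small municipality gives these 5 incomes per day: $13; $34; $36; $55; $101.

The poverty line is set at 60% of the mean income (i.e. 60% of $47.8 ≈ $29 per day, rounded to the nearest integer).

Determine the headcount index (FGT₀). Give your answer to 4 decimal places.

0.2000

1 of the 5 workers have income below $29.
H = 1/5 = 0.2000.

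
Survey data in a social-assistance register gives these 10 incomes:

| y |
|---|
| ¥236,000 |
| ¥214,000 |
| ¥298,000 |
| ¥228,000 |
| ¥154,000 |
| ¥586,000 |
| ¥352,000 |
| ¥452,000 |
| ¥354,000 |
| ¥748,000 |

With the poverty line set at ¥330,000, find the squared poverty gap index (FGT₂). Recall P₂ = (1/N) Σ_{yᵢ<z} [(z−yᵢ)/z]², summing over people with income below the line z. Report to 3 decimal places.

0.059

Below z: ¥154,000, ¥214,000, ¥228,000, ¥236,000, ¥298,000 (q = 5 of N = 10).
Gap ratios (z−y)/z: (330000−154000)/330000 = 0.5333; (330000−214000)/330000 = 0.3515; (330000−228000)/330000 = 0.3091; (330000−236000)/330000 = 0.2848; (330000−298000)/330000 = 0.0970.
Squared: 0.2844; 0.1236; 0.0955; 0.0811; 0.0094.
Sum = 0.594086; P₂ = 0.594086 / 10 = 0.059.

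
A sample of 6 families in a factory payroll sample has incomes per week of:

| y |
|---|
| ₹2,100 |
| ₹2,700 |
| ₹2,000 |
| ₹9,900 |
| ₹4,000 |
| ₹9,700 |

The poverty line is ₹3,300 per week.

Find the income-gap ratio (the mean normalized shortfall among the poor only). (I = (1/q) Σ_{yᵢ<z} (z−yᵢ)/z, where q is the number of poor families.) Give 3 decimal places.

Below z: ₹2,000, ₹2,100, ₹2,700 (q = 3 of N = 6).
Relative gaps: 0.3939, 0.3636, 0.1818; sum = 0.939394.
The income-gap ratio divides by q (the poor only): 0.939394 / 3 = 0.313.

0.313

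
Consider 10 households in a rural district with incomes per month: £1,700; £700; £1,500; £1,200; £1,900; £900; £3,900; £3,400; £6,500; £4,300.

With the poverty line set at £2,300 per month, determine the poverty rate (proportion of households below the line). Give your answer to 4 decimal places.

0.6000

6 of the 10 households have income below £2,300.
H = 6/10 = 0.6000.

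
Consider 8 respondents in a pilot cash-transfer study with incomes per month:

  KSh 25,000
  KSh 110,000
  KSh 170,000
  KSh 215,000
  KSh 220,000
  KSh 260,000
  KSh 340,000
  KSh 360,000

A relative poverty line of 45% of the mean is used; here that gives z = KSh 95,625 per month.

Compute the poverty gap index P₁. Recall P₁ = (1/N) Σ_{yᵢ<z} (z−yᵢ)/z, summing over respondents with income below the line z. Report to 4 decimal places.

0.0923

Below the line: KSh 25,000 (q = 1 of N = 8).
Normalized shortfalls: (95625−25000)/95625 = 0.7386.
Sum of shortfalls = 0.738562; P₁ averages over all N: 0.738562 / 8 = 0.0923.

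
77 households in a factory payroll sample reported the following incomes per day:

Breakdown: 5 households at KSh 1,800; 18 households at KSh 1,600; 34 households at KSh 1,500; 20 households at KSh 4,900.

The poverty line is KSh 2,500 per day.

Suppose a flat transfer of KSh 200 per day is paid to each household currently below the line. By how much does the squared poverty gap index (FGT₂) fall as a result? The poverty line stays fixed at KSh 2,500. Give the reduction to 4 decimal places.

Before: below the line — 34×KSh 1,500, 18×KSh 1,600, 5×KSh 1,800; squared poverty gap index (FGT₂) = 0.106036.
After the KSh 200 transfer: below the line — 34×KSh 1,700, 18×KSh 1,800, 5×KSh 2,000; squared poverty gap index (FGT₂) = 0.066140.
Reduction = 0.106036 − 0.066140 = 0.0399.

0.0399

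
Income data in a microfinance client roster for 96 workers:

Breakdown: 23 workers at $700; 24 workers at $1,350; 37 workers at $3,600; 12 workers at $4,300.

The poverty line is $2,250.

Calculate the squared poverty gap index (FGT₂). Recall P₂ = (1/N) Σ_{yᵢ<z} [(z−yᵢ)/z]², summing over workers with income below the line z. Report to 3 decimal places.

Incomes under z: 23×$700, 24×$1,350 (q = 47 of N = 96).
Relative gaps: (2250−700)/2250 = 0.6889 (×23); (2250−1350)/2250 = 0.4000 (×24).
Squared: 0.4746 (×23); 0.1600 (×24).
Sum = 14.755062; P₂ = 14.755062 / 96 = 0.154.

0.154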